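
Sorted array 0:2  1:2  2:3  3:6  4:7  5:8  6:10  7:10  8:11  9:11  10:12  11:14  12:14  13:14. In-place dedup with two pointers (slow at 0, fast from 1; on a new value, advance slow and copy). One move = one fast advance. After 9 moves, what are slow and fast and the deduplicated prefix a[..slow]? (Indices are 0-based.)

slow=0 fast=1: a[fast]=2=a[slow] dup, fast++
slow=0 fast=2: a[fast]=3≠a[slow]=2 write a[1]=3, slow++,fast++
slow=1 fast=3: a[fast]=6≠a[slow]=3 write a[2]=6, slow++,fast++
slow=2 fast=4: a[fast]=7≠a[slow]=6 write a[3]=7, slow++,fast++
slow=3 fast=5: a[fast]=8≠a[slow]=7 write a[4]=8, slow++,fast++
slow=4 fast=6: a[fast]=10≠a[slow]=8 write a[5]=10, slow++,fast++
slow=5 fast=7: a[fast]=10=a[slow] dup, fast++
slow=5 fast=8: a[fast]=11≠a[slow]=10 write a[6]=11, slow++,fast++
slow=6 fast=9: a[fast]=11=a[slow] dup, fast++

slow=6, fast=10, prefix=[2, 3, 6, 7, 8, 10, 11]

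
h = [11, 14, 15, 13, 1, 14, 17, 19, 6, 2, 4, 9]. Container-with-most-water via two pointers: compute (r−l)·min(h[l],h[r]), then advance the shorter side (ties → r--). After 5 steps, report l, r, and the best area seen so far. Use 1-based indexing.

l=1 r=12: min(11,9)*11=99 best=99 *, r--
l=1 r=11: min(11,4)*10=40 best=99, r--
l=1 r=10: min(11,2)*9=18 best=99, r--
l=1 r=9: min(11,6)*8=48 best=99, r--
l=1 r=8: min(11,19)*7=77 best=99, l++

l=2, r=8, best area=99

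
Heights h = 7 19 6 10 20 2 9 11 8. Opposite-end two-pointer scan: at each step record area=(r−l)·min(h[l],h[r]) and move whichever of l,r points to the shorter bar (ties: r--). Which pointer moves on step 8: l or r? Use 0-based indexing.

l

[0,8] min(7,8)*8=56 best=56 * → l++
[1,8] min(19,8)*7=56 best=56 → r--
[1,7] min(19,11)*6=66 best=66 * → r--
[1,6] min(19,9)*5=45 best=66 → r--
[1,5] min(19,2)*4=8 best=66 → r--
[1,4] min(19,20)*3=57 best=66 → l++
[2,4] min(6,20)*2=12 best=66 → l++
[3,4] min(10,20)*1=10 best=66 → l++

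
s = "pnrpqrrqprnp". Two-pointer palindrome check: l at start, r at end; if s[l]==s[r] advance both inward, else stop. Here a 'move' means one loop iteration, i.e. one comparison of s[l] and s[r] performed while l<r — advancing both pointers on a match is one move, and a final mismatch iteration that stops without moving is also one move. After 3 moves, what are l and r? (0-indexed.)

l=0 r=11: 'p'=='p', l++,r--
l=1 r=10: 'n'=='n', l++,r--
l=2 r=9: 'r'=='r', l++,r--

l=3, r=8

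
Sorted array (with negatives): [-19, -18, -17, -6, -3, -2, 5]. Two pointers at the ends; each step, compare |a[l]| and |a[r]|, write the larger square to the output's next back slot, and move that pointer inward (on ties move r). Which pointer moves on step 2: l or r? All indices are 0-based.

l

l=0 r=6: |-19|>|5| out[6]=361, l++
l=1 r=6: |-18|>|5| out[5]=324, l++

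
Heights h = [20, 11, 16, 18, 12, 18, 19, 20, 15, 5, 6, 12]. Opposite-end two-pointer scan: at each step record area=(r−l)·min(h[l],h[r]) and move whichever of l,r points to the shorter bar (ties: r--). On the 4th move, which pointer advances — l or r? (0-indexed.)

l=0 r=11: min(20,12)*11=132 best=132 *, r--
l=0 r=10: min(20,6)*10=60 best=132, r--
l=0 r=9: min(20,5)*9=45 best=132, r--
l=0 r=8: min(20,15)*8=120 best=132, r--

r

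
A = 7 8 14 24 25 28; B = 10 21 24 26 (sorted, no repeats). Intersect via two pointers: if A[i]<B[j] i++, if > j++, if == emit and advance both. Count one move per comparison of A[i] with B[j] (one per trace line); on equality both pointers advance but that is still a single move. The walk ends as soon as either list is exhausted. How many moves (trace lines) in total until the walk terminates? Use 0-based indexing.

8 moves

i=0 j=0: 7<10, i++
i=1 j=0: 8<10, i++
i=2 j=0: 14>10, j++
i=2 j=1: 14<21, i++
i=3 j=1: 24>21, j++
i=3 j=2: 24==24 emit, i++,j++
i=4 j=3: 25<26, i++
i=5 j=3: 28>26, j++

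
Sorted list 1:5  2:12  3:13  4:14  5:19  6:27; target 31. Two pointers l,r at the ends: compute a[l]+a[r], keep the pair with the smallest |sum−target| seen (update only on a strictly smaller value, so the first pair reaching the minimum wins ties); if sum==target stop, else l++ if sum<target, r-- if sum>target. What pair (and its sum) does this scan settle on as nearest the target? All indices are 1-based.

pair (12, 19) with sum 31 (|Δ|=0)

l=1 r=6: 5+27=32 d=1 *, r--
l=1 r=5: 5+19=24 d=7, l++
l=2 r=5: 12+19=31 d=0 *, stop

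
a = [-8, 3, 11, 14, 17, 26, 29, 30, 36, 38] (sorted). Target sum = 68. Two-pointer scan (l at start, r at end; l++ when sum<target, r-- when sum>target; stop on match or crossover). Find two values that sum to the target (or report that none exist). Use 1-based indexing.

[1,10] -8+38=30 <68 → l++
[2,10] 3+38=41 <68 → l++
[3,10] 11+38=49 <68 → l++
[4,10] 14+38=52 <68 → l++
[5,10] 17+38=55 <68 → l++
[6,10] 26+38=64 <68 → l++
[7,10] 29+38=67 <68 → l++
[8,10] 30+38=68 → found

(30, 38)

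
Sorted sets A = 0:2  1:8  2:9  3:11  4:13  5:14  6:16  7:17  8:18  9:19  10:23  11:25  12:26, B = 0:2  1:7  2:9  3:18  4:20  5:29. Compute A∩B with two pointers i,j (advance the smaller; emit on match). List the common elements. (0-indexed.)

[i=0,j=0] 2==2 emit → i++,j++
[i=1,j=1] 8>7 → j++
[i=1,j=2] 8<9 → i++
[i=2,j=2] 9==9 emit → i++,j++
[i=3,j=3] 11<18 → i++
[i=4,j=3] 13<18 → i++
[i=5,j=3] 14<18 → i++
[i=6,j=3] 16<18 → i++
[i=7,j=3] 17<18 → i++
[i=8,j=3] 18==18 emit → i++,j++
[i=9,j=4] 19<20 → i++
[i=10,j=4] 23>20 → j++
[i=10,j=5] 23<29 → i++
[i=11,j=5] 25<29 → i++
[i=12,j=5] 26<29 → i++

intersection = [2, 9, 18]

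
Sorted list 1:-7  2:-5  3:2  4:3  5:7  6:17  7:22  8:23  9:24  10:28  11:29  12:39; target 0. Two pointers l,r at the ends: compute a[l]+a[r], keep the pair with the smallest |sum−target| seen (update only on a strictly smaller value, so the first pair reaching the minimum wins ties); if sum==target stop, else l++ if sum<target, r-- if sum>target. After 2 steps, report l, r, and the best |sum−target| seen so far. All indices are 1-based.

[1,12] -7+39=32 d=32 * → r--
[1,11] -7+29=22 d=22 * → r--

l=1, r=10, best |Δ|=22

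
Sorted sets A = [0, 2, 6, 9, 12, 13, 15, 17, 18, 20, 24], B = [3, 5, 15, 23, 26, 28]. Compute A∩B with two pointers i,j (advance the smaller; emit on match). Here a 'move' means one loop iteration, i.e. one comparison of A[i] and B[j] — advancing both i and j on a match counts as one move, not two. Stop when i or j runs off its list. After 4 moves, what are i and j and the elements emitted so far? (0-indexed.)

i=2, j=2, emitted=[]

[i=0,j=0] 0<3 → i++
[i=1,j=0] 2<3 → i++
[i=2,j=0] 6>3 → j++
[i=2,j=1] 6>5 → j++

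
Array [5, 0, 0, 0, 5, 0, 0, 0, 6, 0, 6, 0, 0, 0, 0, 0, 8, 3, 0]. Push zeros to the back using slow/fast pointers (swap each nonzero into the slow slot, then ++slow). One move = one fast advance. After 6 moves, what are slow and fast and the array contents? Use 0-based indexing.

(s=0,f=0) a[fast]=5≠0 swap→a[0]=5 → slow++,fast++
(s=1,f=1) a[fast]=0 → fast++
(s=1,f=2) a[fast]=0 → fast++
(s=1,f=3) a[fast]=0 → fast++
(s=1,f=4) a[fast]=5≠0 swap→a[1]=5 → slow++,fast++
(s=2,f=5) a[fast]=0 → fast++

slow=2, fast=6, a=[5, 5, 0, 0, 0, 0, 0, 0, 6, 0, 6, 0, 0, 0, 0, 0, 8, 3, 0]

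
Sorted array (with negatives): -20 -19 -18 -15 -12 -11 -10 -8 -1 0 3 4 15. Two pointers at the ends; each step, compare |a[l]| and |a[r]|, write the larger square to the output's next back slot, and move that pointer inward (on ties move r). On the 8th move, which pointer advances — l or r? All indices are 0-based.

l

[0,12] |-20|>|15| out[12]=400 → l++
[1,12] |-19|>|15| out[11]=361 → l++
[2,12] |-18|>|15| out[10]=324 → l++
[3,12] |-15|<=|15| out[9]=225 → r--
[3,11] |-15|>|4| out[8]=225 → l++
[4,11] |-12|>|4| out[7]=144 → l++
[5,11] |-11|>|4| out[6]=121 → l++
[6,11] |-10|>|4| out[5]=100 → l++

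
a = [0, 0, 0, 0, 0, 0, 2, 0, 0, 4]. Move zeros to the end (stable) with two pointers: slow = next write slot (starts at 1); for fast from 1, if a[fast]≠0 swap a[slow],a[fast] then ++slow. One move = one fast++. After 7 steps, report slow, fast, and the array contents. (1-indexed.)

slow=2, fast=8, a=[2, 0, 0, 0, 0, 0, 0, 0, 0, 4]

(s=1,f=1) a[fast]=0 → fast++
(s=1,f=2) a[fast]=0 → fast++
(s=1,f=3) a[fast]=0 → fast++
(s=1,f=4) a[fast]=0 → fast++
(s=1,f=5) a[fast]=0 → fast++
(s=1,f=6) a[fast]=0 → fast++
(s=1,f=7) a[fast]=2≠0 swap→a[1]=2 → slow++,fast++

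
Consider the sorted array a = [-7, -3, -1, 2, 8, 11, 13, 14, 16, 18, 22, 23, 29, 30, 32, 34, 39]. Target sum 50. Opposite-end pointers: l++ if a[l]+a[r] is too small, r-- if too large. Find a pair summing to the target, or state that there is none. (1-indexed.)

[1,17] -7+39=32 <50 → l++
[2,17] -3+39=36 <50 → l++
[3,17] -1+39=38 <50 → l++
[4,17] 2+39=41 <50 → l++
[5,17] 8+39=47 <50 → l++
[6,17] 11+39=50 → found

(11, 39)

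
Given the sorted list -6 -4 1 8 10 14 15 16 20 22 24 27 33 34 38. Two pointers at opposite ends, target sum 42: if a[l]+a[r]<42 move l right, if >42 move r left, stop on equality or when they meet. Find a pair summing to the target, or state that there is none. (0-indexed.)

(8, 34)

l=0 r=14: -6+38=32 <42, l++
l=1 r=14: -4+38=34 <42, l++
l=2 r=14: 1+38=39 <42, l++
l=3 r=14: 8+38=46 >42, r--
l=3 r=13: 8+34=42, found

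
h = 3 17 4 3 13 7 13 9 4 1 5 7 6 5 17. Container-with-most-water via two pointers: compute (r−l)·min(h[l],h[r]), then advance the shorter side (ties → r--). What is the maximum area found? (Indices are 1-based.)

max area = 221

l=1 r=15: min(3,17)*14=42 best=42 *, l++
l=2 r=15: min(17,17)*13=221 best=221 *, r--
l=2 r=14: min(17,5)*12=60 best=221, r--
l=2 r=13: min(17,6)*11=66 best=221, r--
l=2 r=12: min(17,7)*10=70 best=221, r--
l=2 r=11: min(17,5)*9=45 best=221, r--
l=2 r=10: min(17,1)*8=8 best=221, r--
l=2 r=9: min(17,4)*7=28 best=221, r--
l=2 r=8: min(17,9)*6=54 best=221, r--
l=2 r=7: min(17,13)*5=65 best=221, r--
l=2 r=6: min(17,7)*4=28 best=221, r--
l=2 r=5: min(17,13)*3=39 best=221, r--
l=2 r=4: min(17,3)*2=6 best=221, r--
l=2 r=3: min(17,4)*1=4 best=221, r--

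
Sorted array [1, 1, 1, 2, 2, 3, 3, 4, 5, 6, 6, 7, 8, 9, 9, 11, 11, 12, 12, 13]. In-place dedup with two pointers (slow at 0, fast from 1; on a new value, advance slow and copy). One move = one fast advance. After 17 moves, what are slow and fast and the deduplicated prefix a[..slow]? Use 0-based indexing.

slow=10, fast=18, prefix=[1, 2, 3, 4, 5, 6, 7, 8, 9, 11, 12]

slow=0 fast=1: a[fast]=1=a[slow] dup, fast++
slow=0 fast=2: a[fast]=1=a[slow] dup, fast++
slow=0 fast=3: a[fast]=2≠a[slow]=1 write a[1]=2, slow++,fast++
slow=1 fast=4: a[fast]=2=a[slow] dup, fast++
slow=1 fast=5: a[fast]=3≠a[slow]=2 write a[2]=3, slow++,fast++
slow=2 fast=6: a[fast]=3=a[slow] dup, fast++
slow=2 fast=7: a[fast]=4≠a[slow]=3 write a[3]=4, slow++,fast++
slow=3 fast=8: a[fast]=5≠a[slow]=4 write a[4]=5, slow++,fast++
slow=4 fast=9: a[fast]=6≠a[slow]=5 write a[5]=6, slow++,fast++
slow=5 fast=10: a[fast]=6=a[slow] dup, fast++
slow=5 fast=11: a[fast]=7≠a[slow]=6 write a[6]=7, slow++,fast++
slow=6 fast=12: a[fast]=8≠a[slow]=7 write a[7]=8, slow++,fast++
slow=7 fast=13: a[fast]=9≠a[slow]=8 write a[8]=9, slow++,fast++
slow=8 fast=14: a[fast]=9=a[slow] dup, fast++
slow=8 fast=15: a[fast]=11≠a[slow]=9 write a[9]=11, slow++,fast++
slow=9 fast=16: a[fast]=11=a[slow] dup, fast++
slow=9 fast=17: a[fast]=12≠a[slow]=11 write a[10]=12, slow++,fast++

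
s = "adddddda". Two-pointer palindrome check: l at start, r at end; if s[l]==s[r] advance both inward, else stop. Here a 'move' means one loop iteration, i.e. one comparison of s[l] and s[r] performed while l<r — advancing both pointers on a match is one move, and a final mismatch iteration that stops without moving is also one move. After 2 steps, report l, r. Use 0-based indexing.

l=0 r=7: 'a'=='a', l++,r--
l=1 r=6: 'd'=='d', l++,r--

l=2, r=5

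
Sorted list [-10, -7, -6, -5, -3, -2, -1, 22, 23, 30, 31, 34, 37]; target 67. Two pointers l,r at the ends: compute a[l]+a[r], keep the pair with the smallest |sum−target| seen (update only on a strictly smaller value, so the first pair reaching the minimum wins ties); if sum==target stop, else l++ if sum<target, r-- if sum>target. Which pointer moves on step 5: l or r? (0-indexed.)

[0,12] -10+37=27 d=40 * → l++
[1,12] -7+37=30 d=37 * → l++
[2,12] -6+37=31 d=36 * → l++
[3,12] -5+37=32 d=35 * → l++
[4,12] -3+37=34 d=33 * → l++

l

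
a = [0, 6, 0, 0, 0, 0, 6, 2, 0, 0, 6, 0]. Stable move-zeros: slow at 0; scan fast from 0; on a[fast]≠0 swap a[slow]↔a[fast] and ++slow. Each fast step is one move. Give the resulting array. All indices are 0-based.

[6, 6, 2, 6, 0, 0, 0, 0, 0, 0, 0, 0]

(s=0,f=0) a[fast]=0 → fast++
(s=0,f=1) a[fast]=6≠0 swap→a[0]=6 → slow++,fast++
(s=1,f=2) a[fast]=0 → fast++
(s=1,f=3) a[fast]=0 → fast++
(s=1,f=4) a[fast]=0 → fast++
(s=1,f=5) a[fast]=0 → fast++
(s=1,f=6) a[fast]=6≠0 swap→a[1]=6 → slow++,fast++
(s=2,f=7) a[fast]=2≠0 swap→a[2]=2 → slow++,fast++
(s=3,f=8) a[fast]=0 → fast++
(s=3,f=9) a[fast]=0 → fast++
(s=3,f=10) a[fast]=6≠0 swap→a[3]=6 → slow++,fast++
(s=4,f=11) a[fast]=0 → fast++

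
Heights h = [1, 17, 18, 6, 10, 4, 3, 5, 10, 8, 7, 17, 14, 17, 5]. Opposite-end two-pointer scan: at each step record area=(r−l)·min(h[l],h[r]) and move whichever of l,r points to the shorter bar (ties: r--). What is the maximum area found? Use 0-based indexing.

l=0 r=14: min(1,5)*14=14 best=14 *, l++
l=1 r=14: min(17,5)*13=65 best=65 *, r--
l=1 r=13: min(17,17)*12=204 best=204 *, r--
l=1 r=12: min(17,14)*11=154 best=204, r--
l=1 r=11: min(17,17)*10=170 best=204, r--
l=1 r=10: min(17,7)*9=63 best=204, r--
l=1 r=9: min(17,8)*8=64 best=204, r--
l=1 r=8: min(17,10)*7=70 best=204, r--
l=1 r=7: min(17,5)*6=30 best=204, r--
l=1 r=6: min(17,3)*5=15 best=204, r--
l=1 r=5: min(17,4)*4=16 best=204, r--
l=1 r=4: min(17,10)*3=30 best=204, r--
l=1 r=3: min(17,6)*2=12 best=204, r--
l=1 r=2: min(17,18)*1=17 best=204, l++

max area = 204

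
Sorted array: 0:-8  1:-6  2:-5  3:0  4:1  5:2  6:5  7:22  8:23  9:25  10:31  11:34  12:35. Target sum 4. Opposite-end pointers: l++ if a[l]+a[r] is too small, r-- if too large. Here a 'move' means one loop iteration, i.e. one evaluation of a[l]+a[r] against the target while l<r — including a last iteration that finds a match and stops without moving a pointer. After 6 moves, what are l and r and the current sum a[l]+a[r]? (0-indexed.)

l=0, r=6, sum=-3

l=0 r=12: -8+35=27 >4, r--
l=0 r=11: -8+34=26 >4, r--
l=0 r=10: -8+31=23 >4, r--
l=0 r=9: -8+25=17 >4, r--
l=0 r=8: -8+23=15 >4, r--
l=0 r=7: -8+22=14 >4, r--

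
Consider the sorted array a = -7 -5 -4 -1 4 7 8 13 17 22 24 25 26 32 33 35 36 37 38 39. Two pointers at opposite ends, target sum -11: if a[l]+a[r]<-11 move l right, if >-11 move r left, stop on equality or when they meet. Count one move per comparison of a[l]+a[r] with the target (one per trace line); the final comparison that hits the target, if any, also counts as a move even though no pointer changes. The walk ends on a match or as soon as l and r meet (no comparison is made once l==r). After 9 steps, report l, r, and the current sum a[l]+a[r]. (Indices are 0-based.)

l=0, r=10, sum=17

[0,19] -7+39=32 >-11 → r--
[0,18] -7+38=31 >-11 → r--
[0,17] -7+37=30 >-11 → r--
[0,16] -7+36=29 >-11 → r--
[0,15] -7+35=28 >-11 → r--
[0,14] -7+33=26 >-11 → r--
[0,13] -7+32=25 >-11 → r--
[0,12] -7+26=19 >-11 → r--
[0,11] -7+25=18 >-11 → r--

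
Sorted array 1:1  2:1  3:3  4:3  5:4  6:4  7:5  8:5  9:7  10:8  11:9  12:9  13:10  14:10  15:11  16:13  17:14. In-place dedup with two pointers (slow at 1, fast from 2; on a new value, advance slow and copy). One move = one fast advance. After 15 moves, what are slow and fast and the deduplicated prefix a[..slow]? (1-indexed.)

slow=1 fast=2: a[fast]=1=a[slow] dup, fast++
slow=1 fast=3: a[fast]=3≠a[slow]=1 write a[2]=3, slow++,fast++
slow=2 fast=4: a[fast]=3=a[slow] dup, fast++
slow=2 fast=5: a[fast]=4≠a[slow]=3 write a[3]=4, slow++,fast++
slow=3 fast=6: a[fast]=4=a[slow] dup, fast++
slow=3 fast=7: a[fast]=5≠a[slow]=4 write a[4]=5, slow++,fast++
slow=4 fast=8: a[fast]=5=a[slow] dup, fast++
slow=4 fast=9: a[fast]=7≠a[slow]=5 write a[5]=7, slow++,fast++
slow=5 fast=10: a[fast]=8≠a[slow]=7 write a[6]=8, slow++,fast++
slow=6 fast=11: a[fast]=9≠a[slow]=8 write a[7]=9, slow++,fast++
slow=7 fast=12: a[fast]=9=a[slow] dup, fast++
slow=7 fast=13: a[fast]=10≠a[slow]=9 write a[8]=10, slow++,fast++
slow=8 fast=14: a[fast]=10=a[slow] dup, fast++
slow=8 fast=15: a[fast]=11≠a[slow]=10 write a[9]=11, slow++,fast++
slow=9 fast=16: a[fast]=13≠a[slow]=11 write a[10]=13, slow++,fast++

slow=10, fast=17, prefix=[1, 3, 4, 5, 7, 8, 9, 10, 11, 13]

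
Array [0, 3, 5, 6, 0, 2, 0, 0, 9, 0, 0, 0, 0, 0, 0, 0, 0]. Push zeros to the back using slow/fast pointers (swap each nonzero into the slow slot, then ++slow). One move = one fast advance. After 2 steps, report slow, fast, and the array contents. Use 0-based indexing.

(s=0,f=0) a[fast]=0 → fast++
(s=0,f=1) a[fast]=3≠0 swap→a[0]=3 → slow++,fast++

slow=1, fast=2, a=[3, 0, 5, 6, 0, 2, 0, 0, 9, 0, 0, 0, 0, 0, 0, 0, 0]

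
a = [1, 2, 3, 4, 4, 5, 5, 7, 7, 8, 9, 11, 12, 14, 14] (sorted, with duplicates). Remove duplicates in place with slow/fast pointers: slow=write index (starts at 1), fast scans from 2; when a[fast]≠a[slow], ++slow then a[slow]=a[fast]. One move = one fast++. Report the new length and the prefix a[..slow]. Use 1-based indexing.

slow=1 fast=2: a[fast]=2≠a[slow]=1 write a[2]=2, slow++,fast++
slow=2 fast=3: a[fast]=3≠a[slow]=2 write a[3]=3, slow++,fast++
slow=3 fast=4: a[fast]=4≠a[slow]=3 write a[4]=4, slow++,fast++
slow=4 fast=5: a[fast]=4=a[slow] dup, fast++
slow=4 fast=6: a[fast]=5≠a[slow]=4 write a[5]=5, slow++,fast++
slow=5 fast=7: a[fast]=5=a[slow] dup, fast++
slow=5 fast=8: a[fast]=7≠a[slow]=5 write a[6]=7, slow++,fast++
slow=6 fast=9: a[fast]=7=a[slow] dup, fast++
slow=6 fast=10: a[fast]=8≠a[slow]=7 write a[7]=8, slow++,fast++
slow=7 fast=11: a[fast]=9≠a[slow]=8 write a[8]=9, slow++,fast++
slow=8 fast=12: a[fast]=11≠a[slow]=9 write a[9]=11, slow++,fast++
slow=9 fast=13: a[fast]=12≠a[slow]=11 write a[10]=12, slow++,fast++
slow=10 fast=14: a[fast]=14≠a[slow]=12 write a[11]=14, slow++,fast++
slow=11 fast=15: a[fast]=14=a[slow] dup, fast++

length 11; prefix = [1, 2, 3, 4, 5, 7, 8, 9, 11, 12, 14]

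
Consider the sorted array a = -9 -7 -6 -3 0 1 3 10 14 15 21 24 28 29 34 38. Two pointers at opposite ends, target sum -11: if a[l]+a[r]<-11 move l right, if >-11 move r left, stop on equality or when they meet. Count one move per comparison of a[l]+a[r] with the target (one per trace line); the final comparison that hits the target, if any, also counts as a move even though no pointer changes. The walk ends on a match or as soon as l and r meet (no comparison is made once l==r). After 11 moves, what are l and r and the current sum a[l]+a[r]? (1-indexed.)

[1,16] -9+38=29 >-11 → r--
[1,15] -9+34=25 >-11 → r--
[1,14] -9+29=20 >-11 → r--
[1,13] -9+28=19 >-11 → r--
[1,12] -9+24=15 >-11 → r--
[1,11] -9+21=12 >-11 → r--
[1,10] -9+15=6 >-11 → r--
[1,9] -9+14=5 >-11 → r--
[1,8] -9+10=1 >-11 → r--
[1,7] -9+3=-6 >-11 → r--
[1,6] -9+1=-8 >-11 → r--

l=1, r=5, sum=-9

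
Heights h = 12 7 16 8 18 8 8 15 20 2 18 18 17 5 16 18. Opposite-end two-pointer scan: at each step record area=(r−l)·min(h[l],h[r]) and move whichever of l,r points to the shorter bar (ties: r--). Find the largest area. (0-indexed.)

max area = 208

[0,15] min(12,18)*15=180 best=180 * → l++
[1,15] min(7,18)*14=98 best=180 → l++
[2,15] min(16,18)*13=208 best=208 * → l++
[3,15] min(8,18)*12=96 best=208 → l++
[4,15] min(18,18)*11=198 best=208 → r--
[4,14] min(18,16)*10=160 best=208 → r--
[4,13] min(18,5)*9=45 best=208 → r--
[4,12] min(18,17)*8=136 best=208 → r--
[4,11] min(18,18)*7=126 best=208 → r--
[4,10] min(18,18)*6=108 best=208 → r--
[4,9] min(18,2)*5=10 best=208 → r--
[4,8] min(18,20)*4=72 best=208 → l++
[5,8] min(8,20)*3=24 best=208 → l++
[6,8] min(8,20)*2=16 best=208 → l++
[7,8] min(15,20)*1=15 best=208 → l++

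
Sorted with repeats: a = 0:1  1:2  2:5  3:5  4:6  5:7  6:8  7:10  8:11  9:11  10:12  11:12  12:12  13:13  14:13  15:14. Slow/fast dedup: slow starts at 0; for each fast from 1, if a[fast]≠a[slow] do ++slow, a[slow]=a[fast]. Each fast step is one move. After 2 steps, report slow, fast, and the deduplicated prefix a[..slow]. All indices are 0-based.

(s=0,f=1) a[fast]=2≠a[slow]=1 write a[1]=2 → slow++,fast++
(s=1,f=2) a[fast]=5≠a[slow]=2 write a[2]=5 → slow++,fast++

slow=2, fast=3, prefix=[1, 2, 5]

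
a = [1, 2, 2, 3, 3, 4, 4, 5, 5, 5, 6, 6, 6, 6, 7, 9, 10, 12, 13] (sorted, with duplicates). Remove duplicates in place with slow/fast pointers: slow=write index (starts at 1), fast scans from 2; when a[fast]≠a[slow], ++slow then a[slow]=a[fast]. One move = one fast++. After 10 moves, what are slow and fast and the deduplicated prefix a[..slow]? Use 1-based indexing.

slow=6, fast=12, prefix=[1, 2, 3, 4, 5, 6]

(s=1,f=2) a[fast]=2≠a[slow]=1 write a[2]=2 → slow++,fast++
(s=2,f=3) a[fast]=2=a[slow] dup → fast++
(s=2,f=4) a[fast]=3≠a[slow]=2 write a[3]=3 → slow++,fast++
(s=3,f=5) a[fast]=3=a[slow] dup → fast++
(s=3,f=6) a[fast]=4≠a[slow]=3 write a[4]=4 → slow++,fast++
(s=4,f=7) a[fast]=4=a[slow] dup → fast++
(s=4,f=8) a[fast]=5≠a[slow]=4 write a[5]=5 → slow++,fast++
(s=5,f=9) a[fast]=5=a[slow] dup → fast++
(s=5,f=10) a[fast]=5=a[slow] dup → fast++
(s=5,f=11) a[fast]=6≠a[slow]=5 write a[6]=6 → slow++,fast++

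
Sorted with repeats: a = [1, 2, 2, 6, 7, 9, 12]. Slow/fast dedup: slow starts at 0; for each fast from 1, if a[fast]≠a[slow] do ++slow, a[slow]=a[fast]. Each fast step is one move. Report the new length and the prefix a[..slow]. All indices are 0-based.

slow=0 fast=1: a[fast]=2≠a[slow]=1 write a[1]=2, slow++,fast++
slow=1 fast=2: a[fast]=2=a[slow] dup, fast++
slow=1 fast=3: a[fast]=6≠a[slow]=2 write a[2]=6, slow++,fast++
slow=2 fast=4: a[fast]=7≠a[slow]=6 write a[3]=7, slow++,fast++
slow=3 fast=5: a[fast]=9≠a[slow]=7 write a[4]=9, slow++,fast++
slow=4 fast=6: a[fast]=12≠a[slow]=9 write a[5]=12, slow++,fast++

length 6; prefix = [1, 2, 6, 7, 9, 12]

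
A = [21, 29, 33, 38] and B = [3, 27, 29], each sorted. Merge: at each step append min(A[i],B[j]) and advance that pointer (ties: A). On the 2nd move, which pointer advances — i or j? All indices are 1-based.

i

[i=1,j=1] A[i]=21>B[j]=3 take 3 → j++
[i=1,j=2] A[i]=21<=B[j]=27 take 21 → i++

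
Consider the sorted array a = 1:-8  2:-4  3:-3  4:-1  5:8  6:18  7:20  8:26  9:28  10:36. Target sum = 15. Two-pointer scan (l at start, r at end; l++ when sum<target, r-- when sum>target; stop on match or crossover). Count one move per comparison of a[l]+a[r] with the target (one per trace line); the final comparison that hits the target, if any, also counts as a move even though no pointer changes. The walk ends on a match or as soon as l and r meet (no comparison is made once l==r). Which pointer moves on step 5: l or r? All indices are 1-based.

r

l=1 r=10: -8+36=28 >15, r--
l=1 r=9: -8+28=20 >15, r--
l=1 r=8: -8+26=18 >15, r--
l=1 r=7: -8+20=12 <15, l++
l=2 r=7: -4+20=16 >15, r--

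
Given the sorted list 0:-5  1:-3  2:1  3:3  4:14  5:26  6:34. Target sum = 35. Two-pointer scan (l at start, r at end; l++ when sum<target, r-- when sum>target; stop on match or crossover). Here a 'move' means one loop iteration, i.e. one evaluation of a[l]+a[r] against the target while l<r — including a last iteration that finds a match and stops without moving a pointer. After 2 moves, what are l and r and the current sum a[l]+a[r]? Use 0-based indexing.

l=2, r=6, sum=35

[0,6] -5+34=29 <35 → l++
[1,6] -3+34=31 <35 → l++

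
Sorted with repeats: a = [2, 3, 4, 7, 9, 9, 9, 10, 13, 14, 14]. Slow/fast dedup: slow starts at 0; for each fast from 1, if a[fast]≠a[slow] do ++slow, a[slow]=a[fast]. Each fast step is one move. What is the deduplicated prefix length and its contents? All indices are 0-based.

(s=0,f=1) a[fast]=3≠a[slow]=2 write a[1]=3 → slow++,fast++
(s=1,f=2) a[fast]=4≠a[slow]=3 write a[2]=4 → slow++,fast++
(s=2,f=3) a[fast]=7≠a[slow]=4 write a[3]=7 → slow++,fast++
(s=3,f=4) a[fast]=9≠a[slow]=7 write a[4]=9 → slow++,fast++
(s=4,f=5) a[fast]=9=a[slow] dup → fast++
(s=4,f=6) a[fast]=9=a[slow] dup → fast++
(s=4,f=7) a[fast]=10≠a[slow]=9 write a[5]=10 → slow++,fast++
(s=5,f=8) a[fast]=13≠a[slow]=10 write a[6]=13 → slow++,fast++
(s=6,f=9) a[fast]=14≠a[slow]=13 write a[7]=14 → slow++,fast++
(s=7,f=10) a[fast]=14=a[slow] dup → fast++

length 8; prefix = [2, 3, 4, 7, 9, 10, 13, 14]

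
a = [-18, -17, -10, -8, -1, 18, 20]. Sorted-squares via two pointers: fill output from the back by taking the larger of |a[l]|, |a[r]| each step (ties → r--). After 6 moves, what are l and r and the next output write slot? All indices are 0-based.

[0,6] |-18|<=|20| out[6]=400 → r--
[0,5] |-18|<=|18| out[5]=324 → r--
[0,4] |-18|>|-1| out[4]=324 → l++
[1,4] |-17|>|-1| out[3]=289 → l++
[2,4] |-10|>|-1| out[2]=100 → l++
[3,4] |-8|>|-1| out[1]=64 → l++

l=4, r=4, next write slot=0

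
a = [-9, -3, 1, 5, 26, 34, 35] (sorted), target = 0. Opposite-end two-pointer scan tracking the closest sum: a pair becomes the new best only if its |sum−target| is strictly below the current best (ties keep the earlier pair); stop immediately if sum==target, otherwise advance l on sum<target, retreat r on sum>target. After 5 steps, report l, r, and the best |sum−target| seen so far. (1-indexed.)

[1,7] -9+35=26 d=26 * → r--
[1,6] -9+34=25 d=25 * → r--
[1,5] -9+26=17 d=17 * → r--
[1,4] -9+5=-4 d=4 * → l++
[2,4] -3+5=2 d=2 * → r--

l=2, r=3, best |Δ|=2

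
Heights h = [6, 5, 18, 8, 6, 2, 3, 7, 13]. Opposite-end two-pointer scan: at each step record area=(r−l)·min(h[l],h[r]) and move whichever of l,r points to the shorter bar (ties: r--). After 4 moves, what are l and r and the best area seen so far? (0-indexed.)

l=0 r=8: min(6,13)*8=48 best=48 *, l++
l=1 r=8: min(5,13)*7=35 best=48, l++
l=2 r=8: min(18,13)*6=78 best=78 *, r--
l=2 r=7: min(18,7)*5=35 best=78, r--

l=2, r=6, best area=78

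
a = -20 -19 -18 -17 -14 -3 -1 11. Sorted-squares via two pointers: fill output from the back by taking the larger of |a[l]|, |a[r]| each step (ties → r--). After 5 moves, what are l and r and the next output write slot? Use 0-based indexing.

l=5, r=7, next write slot=2

[0,7] |-20|>|11| out[7]=400 → l++
[1,7] |-19|>|11| out[6]=361 → l++
[2,7] |-18|>|11| out[5]=324 → l++
[3,7] |-17|>|11| out[4]=289 → l++
[4,7] |-14|>|11| out[3]=196 → l++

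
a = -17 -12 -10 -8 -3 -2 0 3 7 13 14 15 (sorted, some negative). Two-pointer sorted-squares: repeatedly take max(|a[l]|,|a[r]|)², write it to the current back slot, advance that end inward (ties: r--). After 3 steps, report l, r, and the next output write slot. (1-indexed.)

l=2, r=10, next write slot=9

l=1 r=12: |-17|>|15| out[12]=289, l++
l=2 r=12: |-12|<=|15| out[11]=225, r--
l=2 r=11: |-12|<=|14| out[10]=196, r--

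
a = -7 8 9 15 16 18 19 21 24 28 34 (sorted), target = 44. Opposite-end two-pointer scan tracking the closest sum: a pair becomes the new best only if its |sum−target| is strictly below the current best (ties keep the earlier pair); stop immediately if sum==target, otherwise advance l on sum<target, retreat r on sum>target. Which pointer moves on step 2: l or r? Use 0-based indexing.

l

l=0 r=10: -7+34=27 d=17 *, l++
l=1 r=10: 8+34=42 d=2 *, l++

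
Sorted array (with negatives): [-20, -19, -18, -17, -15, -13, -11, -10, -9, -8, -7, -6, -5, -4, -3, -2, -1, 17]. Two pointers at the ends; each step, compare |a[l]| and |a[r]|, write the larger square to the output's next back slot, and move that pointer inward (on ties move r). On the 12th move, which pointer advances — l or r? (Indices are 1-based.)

l=1 r=18: |-20|>|17| out[18]=400, l++
l=2 r=18: |-19|>|17| out[17]=361, l++
l=3 r=18: |-18|>|17| out[16]=324, l++
l=4 r=18: |-17|<=|17| out[15]=289, r--
l=4 r=17: |-17|>|-1| out[14]=289, l++
l=5 r=17: |-15|>|-1| out[13]=225, l++
l=6 r=17: |-13|>|-1| out[12]=169, l++
l=7 r=17: |-11|>|-1| out[11]=121, l++
l=8 r=17: |-10|>|-1| out[10]=100, l++
l=9 r=17: |-9|>|-1| out[9]=81, l++
l=10 r=17: |-8|>|-1| out[8]=64, l++
l=11 r=17: |-7|>|-1| out[7]=49, l++

l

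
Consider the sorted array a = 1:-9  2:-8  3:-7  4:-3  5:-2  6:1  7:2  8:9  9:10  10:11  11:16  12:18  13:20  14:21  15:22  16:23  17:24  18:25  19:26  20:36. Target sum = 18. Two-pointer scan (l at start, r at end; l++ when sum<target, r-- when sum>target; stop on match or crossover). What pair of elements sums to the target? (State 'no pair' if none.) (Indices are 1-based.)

(-8, 26)

[1,20] -9+36=27 >18 → r--
[1,19] -9+26=17 <18 → l++
[2,19] -8+26=18 → found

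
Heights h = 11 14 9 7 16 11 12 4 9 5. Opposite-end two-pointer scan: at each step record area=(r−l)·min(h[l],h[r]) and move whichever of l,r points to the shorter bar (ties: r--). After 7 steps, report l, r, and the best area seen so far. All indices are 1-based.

[1,10] min(11,5)*9=45 best=45 * → r--
[1,9] min(11,9)*8=72 best=72 * → r--
[1,8] min(11,4)*7=28 best=72 → r--
[1,7] min(11,12)*6=66 best=72 → l++
[2,7] min(14,12)*5=60 best=72 → r--
[2,6] min(14,11)*4=44 best=72 → r--
[2,5] min(14,16)*3=42 best=72 → l++

l=3, r=5, best area=72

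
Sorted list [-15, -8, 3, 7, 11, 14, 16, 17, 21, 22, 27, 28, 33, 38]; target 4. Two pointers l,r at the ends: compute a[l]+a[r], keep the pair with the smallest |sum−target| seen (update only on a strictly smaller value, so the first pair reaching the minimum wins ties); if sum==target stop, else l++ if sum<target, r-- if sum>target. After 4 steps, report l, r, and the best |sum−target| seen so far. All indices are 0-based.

l=0, r=9, best |Δ|=8

l=0 r=13: -15+38=23 d=19 *, r--
l=0 r=12: -15+33=18 d=14 *, r--
l=0 r=11: -15+28=13 d=9 *, r--
l=0 r=10: -15+27=12 d=8 *, r--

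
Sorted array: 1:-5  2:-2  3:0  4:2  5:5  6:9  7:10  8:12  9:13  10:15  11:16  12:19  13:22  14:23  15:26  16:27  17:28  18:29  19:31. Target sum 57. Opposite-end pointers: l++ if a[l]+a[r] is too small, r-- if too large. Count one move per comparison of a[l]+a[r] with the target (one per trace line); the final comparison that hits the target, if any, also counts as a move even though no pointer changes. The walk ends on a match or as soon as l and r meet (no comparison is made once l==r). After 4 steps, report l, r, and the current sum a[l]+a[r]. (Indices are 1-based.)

l=1 r=19: -5+31=26 <57, l++
l=2 r=19: -2+31=29 <57, l++
l=3 r=19: 0+31=31 <57, l++
l=4 r=19: 2+31=33 <57, l++

l=5, r=19, sum=36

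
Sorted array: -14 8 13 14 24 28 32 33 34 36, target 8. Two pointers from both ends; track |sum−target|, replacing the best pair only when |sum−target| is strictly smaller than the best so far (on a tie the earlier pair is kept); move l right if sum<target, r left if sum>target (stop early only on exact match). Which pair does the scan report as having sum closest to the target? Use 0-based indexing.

l=0 r=9: -14+36=22 d=14 *, r--
l=0 r=8: -14+34=20 d=12 *, r--
l=0 r=7: -14+33=19 d=11 *, r--
l=0 r=6: -14+32=18 d=10 *, r--
l=0 r=5: -14+28=14 d=6 *, r--
l=0 r=4: -14+24=10 d=2 *, r--
l=0 r=3: -14+14=0 d=8, l++
l=1 r=3: 8+14=22 d=14, r--
l=1 r=2: 8+13=21 d=13, r--

pair (-14, 24) with sum 10 (|Δ|=2)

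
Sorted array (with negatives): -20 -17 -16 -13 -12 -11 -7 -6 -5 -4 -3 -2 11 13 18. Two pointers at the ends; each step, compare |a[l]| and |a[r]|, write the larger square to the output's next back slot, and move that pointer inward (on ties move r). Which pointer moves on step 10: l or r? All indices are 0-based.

l

l=0 r=14: |-20|>|18| out[14]=400, l++
l=1 r=14: |-17|<=|18| out[13]=324, r--
l=1 r=13: |-17|>|13| out[12]=289, l++
l=2 r=13: |-16|>|13| out[11]=256, l++
l=3 r=13: |-13|<=|13| out[10]=169, r--
l=3 r=12: |-13|>|11| out[9]=169, l++
l=4 r=12: |-12|>|11| out[8]=144, l++
l=5 r=12: |-11|<=|11| out[7]=121, r--
l=5 r=11: |-11|>|-2| out[6]=121, l++
l=6 r=11: |-7|>|-2| out[5]=49, l++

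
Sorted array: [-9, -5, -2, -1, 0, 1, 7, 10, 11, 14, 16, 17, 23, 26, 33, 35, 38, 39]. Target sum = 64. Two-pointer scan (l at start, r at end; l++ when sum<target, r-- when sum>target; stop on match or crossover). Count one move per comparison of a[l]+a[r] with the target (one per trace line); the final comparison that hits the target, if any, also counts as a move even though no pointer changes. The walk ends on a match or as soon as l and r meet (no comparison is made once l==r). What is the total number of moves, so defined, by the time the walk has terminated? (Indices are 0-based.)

[0,17] -9+39=30 <64 → l++
[1,17] -5+39=34 <64 → l++
[2,17] -2+39=37 <64 → l++
[3,17] -1+39=38 <64 → l++
[4,17] 0+39=39 <64 → l++
[5,17] 1+39=40 <64 → l++
[6,17] 7+39=46 <64 → l++
[7,17] 10+39=49 <64 → l++
[8,17] 11+39=50 <64 → l++
[9,17] 14+39=53 <64 → l++
[10,17] 16+39=55 <64 → l++
[11,17] 17+39=56 <64 → l++
[12,17] 23+39=62 <64 → l++
[13,17] 26+39=65 >64 → r--
[13,16] 26+38=64 → found

15 moves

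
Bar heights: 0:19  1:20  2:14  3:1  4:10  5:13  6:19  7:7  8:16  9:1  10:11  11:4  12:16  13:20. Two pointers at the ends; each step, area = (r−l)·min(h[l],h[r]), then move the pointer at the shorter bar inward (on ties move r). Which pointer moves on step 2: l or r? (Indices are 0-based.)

r

[0,13] min(19,20)*13=247 best=247 * → l++
[1,13] min(20,20)*12=240 best=247 → r--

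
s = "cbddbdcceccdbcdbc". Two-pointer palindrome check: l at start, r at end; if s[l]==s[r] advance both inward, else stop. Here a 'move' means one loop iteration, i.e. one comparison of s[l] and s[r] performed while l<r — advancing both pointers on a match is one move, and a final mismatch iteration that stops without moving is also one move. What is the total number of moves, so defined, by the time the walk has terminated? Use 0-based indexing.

l=0 r=16: 'c'=='c', l++,r--
l=1 r=15: 'b'=='b', l++,r--
l=2 r=14: 'd'=='d', l++,r--
l=3 r=13: 'd'!='c', stop

4 moves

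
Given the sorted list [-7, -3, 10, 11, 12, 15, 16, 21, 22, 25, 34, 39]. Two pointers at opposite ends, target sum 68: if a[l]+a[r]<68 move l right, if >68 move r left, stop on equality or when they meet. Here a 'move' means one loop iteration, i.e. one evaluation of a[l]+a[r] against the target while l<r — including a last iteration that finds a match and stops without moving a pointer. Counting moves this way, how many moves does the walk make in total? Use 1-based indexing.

[1,12] -7+39=32 <68 → l++
[2,12] -3+39=36 <68 → l++
[3,12] 10+39=49 <68 → l++
[4,12] 11+39=50 <68 → l++
[5,12] 12+39=51 <68 → l++
[6,12] 15+39=54 <68 → l++
[7,12] 16+39=55 <68 → l++
[8,12] 21+39=60 <68 → l++
[9,12] 22+39=61 <68 → l++
[10,12] 25+39=64 <68 → l++
[11,12] 34+39=73 >68 → r--

11 moves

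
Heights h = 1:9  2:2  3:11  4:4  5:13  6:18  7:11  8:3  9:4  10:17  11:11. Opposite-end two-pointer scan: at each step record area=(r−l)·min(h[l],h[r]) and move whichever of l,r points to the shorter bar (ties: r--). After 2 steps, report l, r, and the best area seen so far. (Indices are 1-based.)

l=3, r=11, best area=90

[1,11] min(9,11)*10=90 best=90 * → l++
[2,11] min(2,11)*9=18 best=90 → l++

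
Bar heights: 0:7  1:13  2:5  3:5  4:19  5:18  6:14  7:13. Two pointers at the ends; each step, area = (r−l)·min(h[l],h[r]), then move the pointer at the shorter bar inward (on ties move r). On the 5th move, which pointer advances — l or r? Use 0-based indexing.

l

[0,7] min(7,13)*7=49 best=49 * → l++
[1,7] min(13,13)*6=78 best=78 * → r--
[1,6] min(13,14)*5=65 best=78 → l++
[2,6] min(5,14)*4=20 best=78 → l++
[3,6] min(5,14)*3=15 best=78 → l++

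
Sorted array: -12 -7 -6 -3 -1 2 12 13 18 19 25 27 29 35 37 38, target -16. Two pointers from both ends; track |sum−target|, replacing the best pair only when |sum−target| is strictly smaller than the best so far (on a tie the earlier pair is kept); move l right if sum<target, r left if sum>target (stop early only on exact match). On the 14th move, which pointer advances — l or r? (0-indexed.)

l

l=0 r=15: -12+38=26 d=42 *, r--
l=0 r=14: -12+37=25 d=41 *, r--
l=0 r=13: -12+35=23 d=39 *, r--
l=0 r=12: -12+29=17 d=33 *, r--
l=0 r=11: -12+27=15 d=31 *, r--
l=0 r=10: -12+25=13 d=29 *, r--
l=0 r=9: -12+19=7 d=23 *, r--
l=0 r=8: -12+18=6 d=22 *, r--
l=0 r=7: -12+13=1 d=17 *, r--
l=0 r=6: -12+12=0 d=16 *, r--
l=0 r=5: -12+2=-10 d=6 *, r--
l=0 r=4: -12+-1=-13 d=3 *, r--
l=0 r=3: -12+-3=-15 d=1 *, r--
l=0 r=2: -12+-6=-18 d=2, l++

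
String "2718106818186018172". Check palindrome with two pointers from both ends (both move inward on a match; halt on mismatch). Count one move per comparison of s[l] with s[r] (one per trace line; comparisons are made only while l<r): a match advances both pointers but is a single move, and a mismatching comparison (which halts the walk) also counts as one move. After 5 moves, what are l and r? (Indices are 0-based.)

l=5, r=13

[0,18] '2'=='2' → l++,r--
[1,17] '7'=='7' → l++,r--
[2,16] '1'=='1' → l++,r--
[3,15] '8'=='8' → l++,r--
[4,14] '1'=='1' → l++,r--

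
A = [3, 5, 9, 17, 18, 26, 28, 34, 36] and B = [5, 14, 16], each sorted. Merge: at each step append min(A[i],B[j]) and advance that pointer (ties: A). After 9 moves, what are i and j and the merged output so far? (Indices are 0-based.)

[i=0,j=0] A[i]=3<=B[j]=5 take 3 → i++
[i=1,j=0] A[i]=5<=B[j]=5 take 5 → i++
[i=2,j=0] A[i]=9>B[j]=5 take 5 → j++
[i=2,j=1] A[i]=9<=B[j]=14 take 9 → i++
[i=3,j=1] A[i]=17>B[j]=14 take 14 → j++
[i=3,j=2] A[i]=17>B[j]=16 take 16 → j++
[i=3,j=3] B done, take A[i]=17 → i++
[i=4,j=3] B done, take A[i]=18 → i++
[i=5,j=3] B done, take A[i]=26 → i++

i=6, j=3, merged so far=[3, 5, 5, 9, 14, 16, 17, 18, 26]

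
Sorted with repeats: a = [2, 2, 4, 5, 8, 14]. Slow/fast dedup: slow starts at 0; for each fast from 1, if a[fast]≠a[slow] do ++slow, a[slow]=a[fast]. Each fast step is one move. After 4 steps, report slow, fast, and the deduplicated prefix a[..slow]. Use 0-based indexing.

slow=3, fast=5, prefix=[2, 4, 5, 8]

slow=0 fast=1: a[fast]=2=a[slow] dup, fast++
slow=0 fast=2: a[fast]=4≠a[slow]=2 write a[1]=4, slow++,fast++
slow=1 fast=3: a[fast]=5≠a[slow]=4 write a[2]=5, slow++,fast++
slow=2 fast=4: a[fast]=8≠a[slow]=5 write a[3]=8, slow++,fast++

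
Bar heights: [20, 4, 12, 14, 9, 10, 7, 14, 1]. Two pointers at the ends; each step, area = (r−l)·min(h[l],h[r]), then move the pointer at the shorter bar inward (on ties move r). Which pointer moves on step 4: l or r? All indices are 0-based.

r

[0,8] min(20,1)*8=8 best=8 * → r--
[0,7] min(20,14)*7=98 best=98 * → r--
[0,6] min(20,7)*6=42 best=98 → r--
[0,5] min(20,10)*5=50 best=98 → r--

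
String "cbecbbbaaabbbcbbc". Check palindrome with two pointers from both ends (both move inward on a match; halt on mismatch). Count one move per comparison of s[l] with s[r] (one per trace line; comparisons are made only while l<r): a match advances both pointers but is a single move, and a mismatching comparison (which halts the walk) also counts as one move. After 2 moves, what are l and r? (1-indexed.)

l=1 r=17: 'c'=='c', l++,r--
l=2 r=16: 'b'=='b', l++,r--

l=3, r=15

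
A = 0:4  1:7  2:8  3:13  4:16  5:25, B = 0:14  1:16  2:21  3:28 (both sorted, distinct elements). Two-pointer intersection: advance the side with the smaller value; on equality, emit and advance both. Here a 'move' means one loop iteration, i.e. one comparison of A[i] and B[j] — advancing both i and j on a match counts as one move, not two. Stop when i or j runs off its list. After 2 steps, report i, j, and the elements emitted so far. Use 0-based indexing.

i=2, j=0, emitted=[]

[i=0,j=0] 4<14 → i++
[i=1,j=0] 7<14 → i++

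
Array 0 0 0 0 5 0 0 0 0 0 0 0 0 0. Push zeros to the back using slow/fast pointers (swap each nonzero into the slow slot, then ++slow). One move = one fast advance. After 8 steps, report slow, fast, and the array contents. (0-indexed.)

slow=1, fast=8, a=[5, 0, 0, 0, 0, 0, 0, 0, 0, 0, 0, 0, 0, 0]

slow=0 fast=0: a[fast]=0, fast++
slow=0 fast=1: a[fast]=0, fast++
slow=0 fast=2: a[fast]=0, fast++
slow=0 fast=3: a[fast]=0, fast++
slow=0 fast=4: a[fast]=5≠0 swap→a[0]=5, slow++,fast++
slow=1 fast=5: a[fast]=0, fast++
slow=1 fast=6: a[fast]=0, fast++
slow=1 fast=7: a[fast]=0, fast++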